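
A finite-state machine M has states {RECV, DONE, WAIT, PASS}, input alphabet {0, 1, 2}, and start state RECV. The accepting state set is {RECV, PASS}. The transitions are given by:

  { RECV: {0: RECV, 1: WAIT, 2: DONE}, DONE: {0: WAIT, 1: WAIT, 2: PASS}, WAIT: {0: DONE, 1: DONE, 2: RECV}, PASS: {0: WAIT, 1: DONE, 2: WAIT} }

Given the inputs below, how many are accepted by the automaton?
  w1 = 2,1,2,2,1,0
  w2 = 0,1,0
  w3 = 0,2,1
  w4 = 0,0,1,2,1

0

w1: Trace: RECV -2-> DONE -1-> WAIT -2-> RECV -2-> DONE -1-> WAIT -0-> DONE  → end DONE, rejected
w2: Trace: RECV -0-> RECV -1-> WAIT -0-> DONE  → end DONE, rejected
w3: Trace: RECV -0-> RECV -2-> DONE -1-> WAIT  → end WAIT, rejected
w4: Trace: RECV -0-> RECV -0-> RECV -1-> WAIT -2-> RECV -1-> WAIT  → end WAIT, rejected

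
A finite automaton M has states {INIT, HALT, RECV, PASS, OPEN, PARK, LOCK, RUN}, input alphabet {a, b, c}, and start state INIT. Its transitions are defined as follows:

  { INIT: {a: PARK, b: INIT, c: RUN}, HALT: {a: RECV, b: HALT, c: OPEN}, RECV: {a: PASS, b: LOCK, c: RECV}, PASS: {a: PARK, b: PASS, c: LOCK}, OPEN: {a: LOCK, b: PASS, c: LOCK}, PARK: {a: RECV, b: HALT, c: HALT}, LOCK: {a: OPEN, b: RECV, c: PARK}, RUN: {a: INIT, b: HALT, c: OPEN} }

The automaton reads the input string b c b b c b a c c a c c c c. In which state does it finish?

Trace: INIT -b-> INIT -c-> RUN -b-> HALT -b-> HALT -c-> OPEN -b-> PASS -a-> PARK -c-> HALT -c-> OPEN -a-> LOCK -c-> PARK -c-> HALT -c-> OPEN -c-> LOCK

LOCK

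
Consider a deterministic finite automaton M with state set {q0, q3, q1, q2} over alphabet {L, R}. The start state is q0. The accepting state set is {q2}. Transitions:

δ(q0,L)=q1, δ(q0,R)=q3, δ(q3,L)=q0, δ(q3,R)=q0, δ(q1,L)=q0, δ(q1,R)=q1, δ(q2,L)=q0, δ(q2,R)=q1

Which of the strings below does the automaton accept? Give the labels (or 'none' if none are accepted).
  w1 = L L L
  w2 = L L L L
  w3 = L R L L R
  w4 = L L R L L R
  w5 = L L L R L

none

w1:
  start at q0
  read 'L': q0 → q1
  read 'L': q1 → q0
  read 'L': q0 → q1
  end q1, rejected
w2:
  start at q0
  read 'L': q0 → q1
  read 'L': q1 → q0
  read 'L': q0 → q1
  read 'L': q1 → q0
  end q0, rejected
w3:
  start at q0
  read 'L': q0 → q1
  read 'R': q1 → q1
  read 'L': q1 → q0
  read 'L': q0 → q1
  read 'R': q1 → q1
  end q1, rejected
w4:
  start at q0
  read 'L': q0 → q1
  read 'L': q1 → q0
  read 'R': q0 → q3
  read 'L': q3 → q0
  read 'L': q0 → q1
  read 'R': q1 → q1
  end q1, rejected
w5:
  start at q0
  read 'L': q0 → q1
  read 'L': q1 → q0
  read 'L': q0 → q1
  read 'R': q1 → q1
  read 'L': q1 → q0
  end q0, rejected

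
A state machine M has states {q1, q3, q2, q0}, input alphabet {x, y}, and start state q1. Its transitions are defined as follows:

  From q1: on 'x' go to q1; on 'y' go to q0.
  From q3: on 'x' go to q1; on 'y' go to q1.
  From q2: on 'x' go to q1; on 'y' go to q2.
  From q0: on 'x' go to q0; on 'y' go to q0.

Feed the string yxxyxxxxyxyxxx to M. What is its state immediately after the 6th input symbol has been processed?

q1 → q0 → q0 → q0 → q0 → q0 → q0
After 6 symbols: q0.

q0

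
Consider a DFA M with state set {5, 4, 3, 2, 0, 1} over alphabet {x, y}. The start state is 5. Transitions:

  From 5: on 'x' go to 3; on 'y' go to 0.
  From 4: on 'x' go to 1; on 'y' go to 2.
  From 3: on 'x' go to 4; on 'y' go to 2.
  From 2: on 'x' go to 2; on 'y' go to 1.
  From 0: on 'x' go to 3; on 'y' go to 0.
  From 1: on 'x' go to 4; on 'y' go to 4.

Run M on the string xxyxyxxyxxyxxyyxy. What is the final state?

5 → 3 → 4 → 2 → 2 → 1 → 4 → 1 → 4 → 1 → 4 → 2 → 2 → 2 → 1 → 4 → 1 → 4

4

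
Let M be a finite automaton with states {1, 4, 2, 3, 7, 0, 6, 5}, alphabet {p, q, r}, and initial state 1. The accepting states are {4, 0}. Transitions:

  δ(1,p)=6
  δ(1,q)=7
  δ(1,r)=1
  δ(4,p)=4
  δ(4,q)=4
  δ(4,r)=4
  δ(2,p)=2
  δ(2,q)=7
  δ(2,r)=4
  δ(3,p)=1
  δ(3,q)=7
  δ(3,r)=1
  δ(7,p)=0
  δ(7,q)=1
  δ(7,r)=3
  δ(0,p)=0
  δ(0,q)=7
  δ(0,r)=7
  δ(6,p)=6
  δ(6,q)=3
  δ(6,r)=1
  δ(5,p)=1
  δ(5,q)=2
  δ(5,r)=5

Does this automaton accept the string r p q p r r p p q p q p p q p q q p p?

start at 1
read 'r': 1 → 1
read 'p': 1 → 6
read 'q': 6 → 3
read 'p': 3 → 1
read 'r': 1 → 1
read 'r': 1 → 1
read 'p': 1 → 6
read 'p': 6 → 6
read 'q': 6 → 3
read 'p': 3 → 1
read 'q': 1 → 7
read 'p': 7 → 0
read 'p': 0 → 0
read 'q': 0 → 7
read 'p': 7 → 0
read 'q': 0 → 7
read 'q': 7 → 1
read 'p': 1 → 6
read 'p': 6 → 6
End state 6 is not accepting.

No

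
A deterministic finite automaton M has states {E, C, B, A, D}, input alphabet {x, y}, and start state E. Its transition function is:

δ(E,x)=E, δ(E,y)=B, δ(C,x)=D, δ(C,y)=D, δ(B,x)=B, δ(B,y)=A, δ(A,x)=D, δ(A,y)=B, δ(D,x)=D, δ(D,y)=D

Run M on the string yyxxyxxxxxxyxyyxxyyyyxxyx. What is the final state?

D

E → B → A → D → D → D → D → D → D → D → D → D → D → D → D → D → D → D → D → D → D → D → D → D → D → D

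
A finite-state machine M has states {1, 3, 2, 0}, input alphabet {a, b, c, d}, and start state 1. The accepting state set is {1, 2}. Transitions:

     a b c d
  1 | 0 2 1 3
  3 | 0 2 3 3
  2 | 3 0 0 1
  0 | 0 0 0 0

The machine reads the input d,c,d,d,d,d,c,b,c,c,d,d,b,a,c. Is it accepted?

No

1 → 3 → 3 → 3 → 3 → 3 → 3 → 3 → 2 → 0 → 0 → 0 → 0 → 0 → 0 → 0
End state 0 is not accepting.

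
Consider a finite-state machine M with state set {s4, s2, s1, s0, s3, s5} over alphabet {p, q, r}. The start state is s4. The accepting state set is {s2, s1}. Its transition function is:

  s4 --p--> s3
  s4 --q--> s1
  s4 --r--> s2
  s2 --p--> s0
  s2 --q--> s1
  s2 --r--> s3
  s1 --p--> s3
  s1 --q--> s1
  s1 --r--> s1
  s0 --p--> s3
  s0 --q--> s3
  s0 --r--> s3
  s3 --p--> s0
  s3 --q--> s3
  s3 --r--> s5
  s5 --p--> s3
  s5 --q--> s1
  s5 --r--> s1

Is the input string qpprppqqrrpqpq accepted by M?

Trace: s4 -q-> s1 -p-> s3 -p-> s0 -r-> s3 -p-> s0 -p-> s3 -q-> s3 -q-> s3 -r-> s5 -r-> s1 -p-> s3 -q-> s3 -p-> s0 -q-> s3
End state s3 is not accepting.

No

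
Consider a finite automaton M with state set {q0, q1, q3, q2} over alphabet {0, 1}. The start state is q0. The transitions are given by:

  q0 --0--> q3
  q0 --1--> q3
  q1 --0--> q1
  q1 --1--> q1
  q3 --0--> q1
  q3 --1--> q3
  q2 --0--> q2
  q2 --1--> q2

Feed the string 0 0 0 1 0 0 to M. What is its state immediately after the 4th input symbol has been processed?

q0 → q3 → q1 → q1 → q1
After 4 symbols: q1.

q1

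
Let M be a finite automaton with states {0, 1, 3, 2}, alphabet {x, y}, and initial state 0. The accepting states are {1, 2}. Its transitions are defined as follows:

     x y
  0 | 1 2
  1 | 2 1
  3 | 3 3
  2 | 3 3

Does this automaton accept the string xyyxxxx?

No

start at 0
read 'x': 0 → 1
read 'y': 1 → 1
read 'y': 1 → 1
read 'x': 1 → 2
read 'x': 2 → 3
read 'x': 3 → 3
read 'x': 3 → 3
End state 3 is not accepting.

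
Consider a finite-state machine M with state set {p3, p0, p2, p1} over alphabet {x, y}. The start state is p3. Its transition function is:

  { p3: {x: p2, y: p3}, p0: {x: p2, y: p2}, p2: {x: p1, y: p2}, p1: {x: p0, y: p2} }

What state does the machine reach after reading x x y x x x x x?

start at p3
read 'x': p3 → p2
read 'x': p2 → p1
read 'y': p1 → p2
read 'x': p2 → p1
read 'x': p1 → p0
read 'x': p0 → p2
read 'x': p2 → p1
read 'x': p1 → p0

p0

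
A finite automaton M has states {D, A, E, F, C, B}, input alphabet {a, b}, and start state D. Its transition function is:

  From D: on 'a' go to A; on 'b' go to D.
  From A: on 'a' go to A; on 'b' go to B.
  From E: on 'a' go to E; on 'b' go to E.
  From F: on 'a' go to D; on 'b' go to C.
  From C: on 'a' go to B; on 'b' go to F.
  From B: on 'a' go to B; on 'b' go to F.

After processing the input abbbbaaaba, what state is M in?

B

start at D
read 'a': D → A
read 'b': A → B
read 'b': B → F
read 'b': F → C
read 'b': C → F
read 'a': F → D
read 'a': D → A
read 'a': A → A
read 'b': A → B
read 'a': B → B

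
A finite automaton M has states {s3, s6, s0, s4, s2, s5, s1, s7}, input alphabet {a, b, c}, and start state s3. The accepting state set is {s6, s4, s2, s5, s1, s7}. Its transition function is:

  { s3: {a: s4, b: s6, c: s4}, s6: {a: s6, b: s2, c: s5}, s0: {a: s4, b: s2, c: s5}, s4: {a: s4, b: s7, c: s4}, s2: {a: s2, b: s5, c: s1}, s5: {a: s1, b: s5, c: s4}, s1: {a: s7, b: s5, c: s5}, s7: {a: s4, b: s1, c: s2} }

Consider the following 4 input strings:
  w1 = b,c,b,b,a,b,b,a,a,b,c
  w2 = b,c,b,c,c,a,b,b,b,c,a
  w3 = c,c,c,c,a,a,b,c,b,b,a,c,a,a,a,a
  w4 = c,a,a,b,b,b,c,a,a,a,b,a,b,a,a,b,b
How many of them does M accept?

w1: s3 → s6 → s5 → s5 → s5 → s1 → s5 → s5 → s1 → s7 → s1 → s5  → end s5, accepted
w2: s3 → s6 → s5 → s5 → s4 → s4 → s4 → s7 → s1 → s5 → s4 → s4  → end s4, accepted
w3: s3 → s4 → s4 → s4 → s4 → s4 → s4 → s7 → s2 → s5 → s5 → s1 → s5 → s1 → s7 → s4 → s4  → end s4, accepted
w4: s3 → s4 → s4 → s4 → s7 → s1 → s5 → s4 → s4 → s4 → s4 → s7 → s4 → s7 → s4 → s4 → s7 → s1  → end s1, accepted

4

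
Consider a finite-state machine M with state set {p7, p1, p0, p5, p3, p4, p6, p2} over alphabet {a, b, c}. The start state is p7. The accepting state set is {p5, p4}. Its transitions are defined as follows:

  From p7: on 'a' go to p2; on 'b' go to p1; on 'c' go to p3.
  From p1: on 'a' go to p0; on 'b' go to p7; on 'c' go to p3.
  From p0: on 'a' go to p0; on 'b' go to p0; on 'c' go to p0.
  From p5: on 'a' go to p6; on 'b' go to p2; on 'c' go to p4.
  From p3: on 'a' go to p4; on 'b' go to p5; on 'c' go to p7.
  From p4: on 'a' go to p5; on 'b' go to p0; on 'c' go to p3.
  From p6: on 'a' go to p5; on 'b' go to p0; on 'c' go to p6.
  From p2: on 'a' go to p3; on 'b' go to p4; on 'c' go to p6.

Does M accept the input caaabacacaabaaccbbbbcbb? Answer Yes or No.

start at p7
read 'c': p7 → p3
read 'a': p3 → p4
read 'a': p4 → p5
read 'a': p5 → p6
read 'b': p6 → p0
read 'a': p0 → p0
read 'c': p0 → p0
read 'a': p0 → p0
read 'c': p0 → p0
read 'a': p0 → p0
read 'a': p0 → p0
read 'b': p0 → p0
read 'a': p0 → p0
read 'a': p0 → p0
read 'c': p0 → p0
read 'c': p0 → p0
read 'b': p0 → p0
read 'b': p0 → p0
read 'b': p0 → p0
read 'b': p0 → p0
read 'c': p0 → p0
read 'b': p0 → p0
read 'b': p0 → p0
End state p0 is not accepting.

No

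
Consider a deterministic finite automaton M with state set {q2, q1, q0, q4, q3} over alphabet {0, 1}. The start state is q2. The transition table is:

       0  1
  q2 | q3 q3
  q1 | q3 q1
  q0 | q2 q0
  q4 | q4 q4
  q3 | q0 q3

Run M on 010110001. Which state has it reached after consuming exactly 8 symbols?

start at q2
read '0': q2 → q3
read '1': q3 → q3
read '0': q3 → q0
read '1': q0 → q0
read '1': q0 → q0
read '0': q0 → q2
read '0': q2 → q3
read '0': q3 → q0
After 8 symbols: q0.

q0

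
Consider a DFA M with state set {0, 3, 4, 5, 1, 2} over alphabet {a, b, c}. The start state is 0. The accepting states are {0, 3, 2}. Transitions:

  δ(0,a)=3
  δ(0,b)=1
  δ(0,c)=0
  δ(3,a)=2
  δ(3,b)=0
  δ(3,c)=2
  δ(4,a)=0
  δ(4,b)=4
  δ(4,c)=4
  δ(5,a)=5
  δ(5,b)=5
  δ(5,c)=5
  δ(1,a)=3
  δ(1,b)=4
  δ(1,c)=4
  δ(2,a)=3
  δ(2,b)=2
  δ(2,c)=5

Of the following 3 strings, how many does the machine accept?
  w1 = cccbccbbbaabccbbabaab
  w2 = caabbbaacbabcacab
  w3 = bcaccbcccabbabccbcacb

w1:
  start at 0
  read 'c': 0 → 0
  read 'c': 0 → 0
  read 'c': 0 → 0
  read 'b': 0 → 1
  read 'c': 1 → 4
  read 'c': 4 → 4
  read 'b': 4 → 4
  read 'b': 4 → 4
  read 'b': 4 → 4
  read 'a': 4 → 0
  read 'a': 0 → 3
  read 'b': 3 → 0
  read 'c': 0 → 0
  read 'c': 0 → 0
  read 'b': 0 → 1
  read 'b': 1 → 4
  read 'a': 4 → 0
  read 'b': 0 → 1
  read 'a': 1 → 3
  read 'a': 3 → 2
  read 'b': 2 → 2
  end 2, accepted
w2:
  start at 0
  read 'c': 0 → 0
  read 'a': 0 → 3
  read 'a': 3 → 2
  read 'b': 2 → 2
  read 'b': 2 → 2
  read 'b': 2 → 2
  read 'a': 2 → 3
  read 'a': 3 → 2
  read 'c': 2 → 5
  read 'b': 5 → 5
  read 'a': 5 → 5
  read 'b': 5 → 5
  read 'c': 5 → 5
  read 'a': 5 → 5
  read 'c': 5 → 5
  read 'a': 5 → 5
  read 'b': 5 → 5
  end 5, rejected
w3:
  start at 0
  read 'b': 0 → 1
  read 'c': 1 → 4
  read 'a': 4 → 0
  read 'c': 0 → 0
  read 'c': 0 → 0
  read 'b': 0 → 1
  read 'c': 1 → 4
  read 'c': 4 → 4
  read 'c': 4 → 4
  read 'a': 4 → 0
  read 'b': 0 → 1
  read 'b': 1 → 4
  read 'a': 4 → 0
  read 'b': 0 → 1
  read 'c': 1 → 4
  read 'c': 4 → 4
  read 'b': 4 → 4
  read 'c': 4 → 4
  read 'a': 4 → 0
  read 'c': 0 → 0
  read 'b': 0 → 1
  end 1, rejected

1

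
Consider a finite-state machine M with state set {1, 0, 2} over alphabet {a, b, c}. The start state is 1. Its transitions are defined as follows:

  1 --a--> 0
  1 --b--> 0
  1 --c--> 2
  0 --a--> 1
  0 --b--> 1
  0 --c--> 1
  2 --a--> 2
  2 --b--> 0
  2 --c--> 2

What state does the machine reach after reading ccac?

start at 1
read 'c': 1 → 2
read 'c': 2 → 2
read 'a': 2 → 2
read 'c': 2 → 2

2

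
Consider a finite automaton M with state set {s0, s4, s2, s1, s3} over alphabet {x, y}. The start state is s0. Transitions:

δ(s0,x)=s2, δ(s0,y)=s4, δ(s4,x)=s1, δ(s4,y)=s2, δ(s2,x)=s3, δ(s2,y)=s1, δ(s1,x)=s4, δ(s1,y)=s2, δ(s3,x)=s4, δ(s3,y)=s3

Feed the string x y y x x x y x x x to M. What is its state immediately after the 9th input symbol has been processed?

Trace: s0 -x-> s2 -y-> s1 -y-> s2 -x-> s3 -x-> s4 -x-> s1 -y-> s2 -x-> s3 -x-> s4
After 9 symbols: s4.

s4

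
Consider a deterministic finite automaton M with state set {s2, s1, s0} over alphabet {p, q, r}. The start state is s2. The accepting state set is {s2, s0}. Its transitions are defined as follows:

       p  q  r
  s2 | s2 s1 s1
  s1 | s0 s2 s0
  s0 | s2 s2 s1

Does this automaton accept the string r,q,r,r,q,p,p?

Trace: s2 -r-> s1 -q-> s2 -r-> s1 -r-> s0 -q-> s2 -p-> s2 -p-> s2
End state s2 is accepting.

Yes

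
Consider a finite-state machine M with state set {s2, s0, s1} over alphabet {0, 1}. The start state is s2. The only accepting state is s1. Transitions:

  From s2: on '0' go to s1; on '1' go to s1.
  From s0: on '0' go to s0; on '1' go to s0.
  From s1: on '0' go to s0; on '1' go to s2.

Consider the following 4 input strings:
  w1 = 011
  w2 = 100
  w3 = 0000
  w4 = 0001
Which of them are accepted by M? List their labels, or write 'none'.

w1:
  start at s2
  read '0': s2 → s1
  read '1': s1 → s2
  read '1': s2 → s1
  end s1, accepted
w2:
  start at s2
  read '1': s2 → s1
  read '0': s1 → s0
  read '0': s0 → s0
  end s0, rejected
w3:
  start at s2
  read '0': s2 → s1
  read '0': s1 → s0
  read '0': s0 → s0
  read '0': s0 → s0
  end s0, rejected
w4:
  start at s2
  read '0': s2 → s1
  read '0': s1 → s0
  read '0': s0 → s0
  read '1': s0 → s0
  end s0, rejected

w1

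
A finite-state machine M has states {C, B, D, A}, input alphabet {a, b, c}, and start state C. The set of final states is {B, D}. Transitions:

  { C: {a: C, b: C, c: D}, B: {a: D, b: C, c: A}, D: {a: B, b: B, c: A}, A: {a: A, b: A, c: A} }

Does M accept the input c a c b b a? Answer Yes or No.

start at C
read 'c': C → D
read 'a': D → B
read 'c': B → A
read 'b': A → A
read 'b': A → A
read 'a': A → A
End state A is not accepting.

No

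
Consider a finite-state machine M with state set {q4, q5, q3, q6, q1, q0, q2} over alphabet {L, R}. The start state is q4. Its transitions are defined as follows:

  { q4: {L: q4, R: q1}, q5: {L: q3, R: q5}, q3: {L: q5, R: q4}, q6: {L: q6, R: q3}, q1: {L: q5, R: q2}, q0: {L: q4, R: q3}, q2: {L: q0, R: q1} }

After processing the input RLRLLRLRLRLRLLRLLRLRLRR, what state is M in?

q4 → q1 → q5 → q5 → q3 → q5 → q5 → q3 → q4 → q4 → q1 → q5 → q5 → q3 → q5 → q5 → q3 → q5 → q5 → q3 → q4 → q4 → q1 → q2

q2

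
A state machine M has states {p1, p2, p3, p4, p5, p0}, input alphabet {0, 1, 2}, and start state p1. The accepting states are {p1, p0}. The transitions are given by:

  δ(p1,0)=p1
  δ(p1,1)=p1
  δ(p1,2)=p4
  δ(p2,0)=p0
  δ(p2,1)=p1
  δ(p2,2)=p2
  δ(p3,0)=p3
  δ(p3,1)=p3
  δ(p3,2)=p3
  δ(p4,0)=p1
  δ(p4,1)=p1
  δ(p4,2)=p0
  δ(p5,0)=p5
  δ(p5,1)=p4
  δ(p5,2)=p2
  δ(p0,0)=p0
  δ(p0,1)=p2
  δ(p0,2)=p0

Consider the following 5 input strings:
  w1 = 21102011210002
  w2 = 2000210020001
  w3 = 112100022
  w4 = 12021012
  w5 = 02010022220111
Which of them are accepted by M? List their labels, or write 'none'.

w2, w3, w5

w1: p1 → p4 → p1 → p1 → p1 → p4 → p1 → p1 → p1 → p4 → p1 → p1 → p1 → p1 → p4  → end p4, rejected
w2: p1 → p4 → p1 → p1 → p1 → p4 → p1 → p1 → p1 → p4 → p1 → p1 → p1 → p1  → end p1, accepted
w3: p1 → p1 → p1 → p4 → p1 → p1 → p1 → p1 → p4 → p0  → end p0, accepted
w4: p1 → p1 → p4 → p1 → p4 → p1 → p1 → p1 → p4  → end p4, rejected
w5: p1 → p1 → p4 → p1 → p1 → p1 → p1 → p4 → p0 → p0 → p0 → p0 → p2 → p1 → p1  → end p1, accepted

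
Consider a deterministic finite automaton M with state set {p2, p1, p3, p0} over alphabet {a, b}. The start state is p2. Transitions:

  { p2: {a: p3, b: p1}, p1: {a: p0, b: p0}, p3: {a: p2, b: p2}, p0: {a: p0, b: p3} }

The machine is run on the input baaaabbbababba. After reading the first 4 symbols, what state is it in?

p0

Trace: p2 -b-> p1 -a-> p0 -a-> p0 -a-> p0
After 4 symbols: p0.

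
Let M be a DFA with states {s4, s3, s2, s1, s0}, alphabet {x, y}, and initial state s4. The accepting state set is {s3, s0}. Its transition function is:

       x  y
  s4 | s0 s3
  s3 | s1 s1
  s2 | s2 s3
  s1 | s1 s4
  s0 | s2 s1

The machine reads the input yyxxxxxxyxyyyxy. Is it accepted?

No

s4 → s3 → s1 → s1 → s1 → s1 → s1 → s1 → s1 → s4 → s0 → s1 → s4 → s3 → s1 → s4
End state s4 is not accepting.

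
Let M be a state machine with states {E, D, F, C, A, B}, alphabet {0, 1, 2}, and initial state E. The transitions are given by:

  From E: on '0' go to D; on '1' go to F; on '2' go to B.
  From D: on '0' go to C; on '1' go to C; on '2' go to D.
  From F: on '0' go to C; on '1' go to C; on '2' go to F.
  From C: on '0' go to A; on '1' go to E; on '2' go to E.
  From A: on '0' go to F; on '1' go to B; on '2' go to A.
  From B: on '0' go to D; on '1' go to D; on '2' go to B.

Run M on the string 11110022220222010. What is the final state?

start at E
read '1': E → F
read '1': F → C
read '1': C → E
read '1': E → F
read '0': F → C
read '0': C → A
read '2': A → A
read '2': A → A
read '2': A → A
read '2': A → A
read '0': A → F
read '2': F → F
read '2': F → F
read '2': F → F
read '0': F → C
read '1': C → E
read '0': E → D

D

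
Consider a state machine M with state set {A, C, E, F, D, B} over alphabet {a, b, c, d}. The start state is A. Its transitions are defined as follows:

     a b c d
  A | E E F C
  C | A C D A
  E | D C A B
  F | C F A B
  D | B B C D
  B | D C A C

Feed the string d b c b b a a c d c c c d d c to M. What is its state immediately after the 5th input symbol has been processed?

A → C → C → D → B → C
After 5 symbols: C.

C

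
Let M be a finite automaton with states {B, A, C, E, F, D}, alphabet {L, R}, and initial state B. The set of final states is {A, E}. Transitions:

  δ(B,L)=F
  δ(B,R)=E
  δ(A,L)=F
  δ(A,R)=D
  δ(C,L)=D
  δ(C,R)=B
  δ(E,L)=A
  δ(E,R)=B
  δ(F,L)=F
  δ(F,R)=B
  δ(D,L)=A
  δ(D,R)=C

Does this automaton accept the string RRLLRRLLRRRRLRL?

B → E → B → F → F → B → E → A → F → B → E → B → E → A → D → A
End state A is accepting.

Yes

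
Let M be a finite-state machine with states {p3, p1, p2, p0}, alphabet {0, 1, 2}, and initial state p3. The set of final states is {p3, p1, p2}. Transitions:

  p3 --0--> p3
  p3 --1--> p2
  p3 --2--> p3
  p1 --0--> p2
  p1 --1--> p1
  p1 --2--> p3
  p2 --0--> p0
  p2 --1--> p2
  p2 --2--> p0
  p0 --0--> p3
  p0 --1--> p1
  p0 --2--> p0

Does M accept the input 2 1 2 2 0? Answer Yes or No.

p3 → p3 → p2 → p0 → p0 → p3
End state p3 is accepting.

Yes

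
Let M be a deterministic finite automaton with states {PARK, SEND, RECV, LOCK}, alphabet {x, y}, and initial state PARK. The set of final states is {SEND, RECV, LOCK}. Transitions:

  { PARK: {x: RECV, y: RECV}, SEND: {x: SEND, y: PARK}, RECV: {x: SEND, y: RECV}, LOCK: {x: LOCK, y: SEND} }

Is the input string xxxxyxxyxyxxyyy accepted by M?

Yes

start at PARK
read 'x': PARK → RECV
read 'x': RECV → SEND
read 'x': SEND → SEND
read 'x': SEND → SEND
read 'y': SEND → PARK
read 'x': PARK → RECV
read 'x': RECV → SEND
read 'y': SEND → PARK
read 'x': PARK → RECV
read 'y': RECV → RECV
read 'x': RECV → SEND
read 'x': SEND → SEND
read 'y': SEND → PARK
read 'y': PARK → RECV
read 'y': RECV → RECV
End state RECV is accepting.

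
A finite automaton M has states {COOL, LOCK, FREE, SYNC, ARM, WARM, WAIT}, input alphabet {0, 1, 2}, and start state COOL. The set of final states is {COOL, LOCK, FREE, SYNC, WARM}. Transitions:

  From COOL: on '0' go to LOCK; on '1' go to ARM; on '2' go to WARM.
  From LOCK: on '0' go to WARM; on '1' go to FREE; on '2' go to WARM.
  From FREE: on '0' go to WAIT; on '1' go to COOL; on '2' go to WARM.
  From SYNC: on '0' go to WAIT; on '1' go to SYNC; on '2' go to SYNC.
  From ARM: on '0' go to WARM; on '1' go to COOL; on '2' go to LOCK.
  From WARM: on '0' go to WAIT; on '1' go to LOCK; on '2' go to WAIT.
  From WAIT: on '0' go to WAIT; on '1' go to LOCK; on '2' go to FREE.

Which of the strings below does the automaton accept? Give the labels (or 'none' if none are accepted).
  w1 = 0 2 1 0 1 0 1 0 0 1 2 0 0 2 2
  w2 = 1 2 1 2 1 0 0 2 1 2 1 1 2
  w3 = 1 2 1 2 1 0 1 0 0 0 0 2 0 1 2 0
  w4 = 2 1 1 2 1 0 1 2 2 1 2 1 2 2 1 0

w1, w2, w4

w1: COOL → LOCK → WARM → LOCK → WARM → LOCK → WARM → LOCK → WARM → WAIT → LOCK → WARM → WAIT → WAIT → FREE → WARM  → end WARM, accepted
w2: COOL → ARM → LOCK → FREE → WARM → LOCK → WARM → WAIT → FREE → COOL → WARM → LOCK → FREE → WARM  → end WARM, accepted
w3: COOL → ARM → LOCK → FREE → WARM → LOCK → WARM → LOCK → WARM → WAIT → WAIT → WAIT → FREE → WAIT → LOCK → WARM → WAIT  → end WAIT, rejected
w4: COOL → WARM → LOCK → FREE → WARM → LOCK → WARM → LOCK → WARM → WAIT → LOCK → WARM → LOCK → WARM → WAIT → LOCK → WARM  → end WARM, accepted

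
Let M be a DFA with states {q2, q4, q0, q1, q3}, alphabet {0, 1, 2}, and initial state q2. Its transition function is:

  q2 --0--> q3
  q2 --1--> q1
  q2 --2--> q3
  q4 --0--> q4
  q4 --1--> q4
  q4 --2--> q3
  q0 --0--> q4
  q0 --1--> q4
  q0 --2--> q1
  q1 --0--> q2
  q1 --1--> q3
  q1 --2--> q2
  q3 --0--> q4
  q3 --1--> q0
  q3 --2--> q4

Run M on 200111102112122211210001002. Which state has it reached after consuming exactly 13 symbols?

Trace: q2 -2-> q3 -0-> q4 -0-> q4 -1-> q4 -1-> q4 -1-> q4 -1-> q4 -0-> q4 -2-> q3 -1-> q0 -1-> q4 -2-> q3 -1-> q0
After 13 symbols: q0.

q0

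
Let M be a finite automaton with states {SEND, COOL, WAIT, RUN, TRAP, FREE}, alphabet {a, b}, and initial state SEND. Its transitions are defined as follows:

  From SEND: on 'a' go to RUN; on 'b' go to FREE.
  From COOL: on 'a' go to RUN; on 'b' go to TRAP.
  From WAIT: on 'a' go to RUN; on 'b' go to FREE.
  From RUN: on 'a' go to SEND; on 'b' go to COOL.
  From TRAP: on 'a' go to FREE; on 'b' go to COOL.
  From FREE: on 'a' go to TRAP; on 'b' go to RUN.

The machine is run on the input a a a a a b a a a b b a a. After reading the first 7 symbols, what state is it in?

RUN

start at SEND
read 'a': SEND → RUN
read 'a': RUN → SEND
read 'a': SEND → RUN
read 'a': RUN → SEND
read 'a': SEND → RUN
read 'b': RUN → COOL
read 'a': COOL → RUN
After 7 symbols: RUN.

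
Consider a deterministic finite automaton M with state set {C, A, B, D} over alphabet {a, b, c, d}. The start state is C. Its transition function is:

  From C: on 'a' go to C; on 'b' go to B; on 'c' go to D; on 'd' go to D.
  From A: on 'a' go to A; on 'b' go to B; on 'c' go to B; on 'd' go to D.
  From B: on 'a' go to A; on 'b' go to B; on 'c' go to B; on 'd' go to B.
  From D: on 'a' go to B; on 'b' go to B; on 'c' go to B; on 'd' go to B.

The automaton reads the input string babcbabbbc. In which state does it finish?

B

start at C
read 'b': C → B
read 'a': B → A
read 'b': A → B
read 'c': B → B
read 'b': B → B
read 'a': B → A
read 'b': A → B
read 'b': B → B
read 'b': B → B
read 'c': B → B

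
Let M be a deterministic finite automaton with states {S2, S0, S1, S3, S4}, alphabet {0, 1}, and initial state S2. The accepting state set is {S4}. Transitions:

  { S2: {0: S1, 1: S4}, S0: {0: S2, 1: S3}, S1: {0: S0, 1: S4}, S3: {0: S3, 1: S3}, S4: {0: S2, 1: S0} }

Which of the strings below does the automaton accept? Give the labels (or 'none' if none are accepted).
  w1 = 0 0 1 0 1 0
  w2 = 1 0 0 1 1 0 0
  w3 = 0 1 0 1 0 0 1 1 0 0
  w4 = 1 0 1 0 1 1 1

w1: S2 → S1 → S0 → S3 → S3 → S3 → S3  → end S3, rejected
w2: S2 → S4 → S2 → S1 → S4 → S0 → S2 → S1  → end S1, rejected
w3: S2 → S1 → S4 → S2 → S4 → S2 → S1 → S4 → S0 → S2 → S1  → end S1, rejected
w4: S2 → S4 → S2 → S4 → S2 → S4 → S0 → S3  → end S3, rejected

none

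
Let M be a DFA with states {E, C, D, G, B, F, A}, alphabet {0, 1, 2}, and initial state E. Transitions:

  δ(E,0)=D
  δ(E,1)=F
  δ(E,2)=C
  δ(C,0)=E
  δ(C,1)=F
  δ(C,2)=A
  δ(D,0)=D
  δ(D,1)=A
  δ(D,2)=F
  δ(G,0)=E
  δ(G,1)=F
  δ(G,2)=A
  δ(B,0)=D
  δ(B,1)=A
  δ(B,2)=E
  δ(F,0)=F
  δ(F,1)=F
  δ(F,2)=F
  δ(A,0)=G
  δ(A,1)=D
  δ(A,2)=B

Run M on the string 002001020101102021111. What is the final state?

Trace: E -0-> D -0-> D -2-> F -0-> F -0-> F -1-> F -0-> F -2-> F -0-> F -1-> F -0-> F -1-> F -1-> F -0-> F -2-> F -0-> F -2-> F -1-> F -1-> F -1-> F -1-> F

F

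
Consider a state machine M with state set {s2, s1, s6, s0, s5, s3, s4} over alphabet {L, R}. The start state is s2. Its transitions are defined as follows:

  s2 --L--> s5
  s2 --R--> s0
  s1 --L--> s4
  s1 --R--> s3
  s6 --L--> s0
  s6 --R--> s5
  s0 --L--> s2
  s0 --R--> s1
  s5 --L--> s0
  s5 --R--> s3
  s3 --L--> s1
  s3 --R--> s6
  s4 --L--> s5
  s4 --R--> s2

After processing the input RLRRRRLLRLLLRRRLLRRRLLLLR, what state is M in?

s1

start at s2
read 'R': s2 → s0
read 'L': s0 → s2
read 'R': s2 → s0
read 'R': s0 → s1
read 'R': s1 → s3
read 'R': s3 → s6
read 'L': s6 → s0
read 'L': s0 → s2
read 'R': s2 → s0
read 'L': s0 → s2
read 'L': s2 → s5
read 'L': s5 → s0
read 'R': s0 → s1
read 'R': s1 → s3
read 'R': s3 → s6
read 'L': s6 → s0
read 'L': s0 → s2
read 'R': s2 → s0
read 'R': s0 → s1
read 'R': s1 → s3
read 'L': s3 → s1
read 'L': s1 → s4
read 'L': s4 → s5
read 'L': s5 → s0
read 'R': s0 → s1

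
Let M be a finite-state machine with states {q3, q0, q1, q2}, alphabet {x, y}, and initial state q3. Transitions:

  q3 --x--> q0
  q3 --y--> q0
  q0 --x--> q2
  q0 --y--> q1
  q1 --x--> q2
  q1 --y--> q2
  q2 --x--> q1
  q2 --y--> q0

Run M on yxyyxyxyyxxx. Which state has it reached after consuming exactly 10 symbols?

q2

Trace: q3 -y-> q0 -x-> q2 -y-> q0 -y-> q1 -x-> q2 -y-> q0 -x-> q2 -y-> q0 -y-> q1 -x-> q2
After 10 symbols: q2.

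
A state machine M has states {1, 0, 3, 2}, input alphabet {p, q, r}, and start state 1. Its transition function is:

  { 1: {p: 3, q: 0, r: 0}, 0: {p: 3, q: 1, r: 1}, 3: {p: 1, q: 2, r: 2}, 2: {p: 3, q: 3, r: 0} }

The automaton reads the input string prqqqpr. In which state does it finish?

1 → 3 → 2 → 3 → 2 → 3 → 1 → 0

0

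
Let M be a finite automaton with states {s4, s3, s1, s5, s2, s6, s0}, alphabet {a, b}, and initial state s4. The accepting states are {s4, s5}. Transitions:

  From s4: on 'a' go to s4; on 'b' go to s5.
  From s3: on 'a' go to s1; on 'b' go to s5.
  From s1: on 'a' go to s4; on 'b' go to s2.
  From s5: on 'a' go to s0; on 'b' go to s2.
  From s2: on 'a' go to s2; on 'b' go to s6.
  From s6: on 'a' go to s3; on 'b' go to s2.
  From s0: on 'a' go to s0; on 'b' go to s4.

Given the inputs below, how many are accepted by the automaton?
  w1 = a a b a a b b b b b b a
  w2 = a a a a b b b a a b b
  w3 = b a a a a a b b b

0

w1:
  start at s4
  read 'a': s4 → s4
  read 'a': s4 → s4
  read 'b': s4 → s5
  read 'a': s5 → s0
  read 'a': s0 → s0
  read 'b': s0 → s4
  read 'b': s4 → s5
  read 'b': s5 → s2
  read 'b': s2 → s6
  read 'b': s6 → s2
  read 'b': s2 → s6
  read 'a': s6 → s3
  end s3, rejected
w2:
  start at s4
  read 'a': s4 → s4
  read 'a': s4 → s4
  read 'a': s4 → s4
  read 'a': s4 → s4
  read 'b': s4 → s5
  read 'b': s5 → s2
  read 'b': s2 → s6
  read 'a': s6 → s3
  read 'a': s3 → s1
  read 'b': s1 → s2
  read 'b': s2 → s6
  end s6, rejected
w3:
  start at s4
  read 'b': s4 → s5
  read 'a': s5 → s0
  read 'a': s0 → s0
  read 'a': s0 → s0
  read 'a': s0 → s0
  read 'a': s0 → s0
  read 'b': s0 → s4
  read 'b': s4 → s5
  read 'b': s5 → s2
  end s2, rejected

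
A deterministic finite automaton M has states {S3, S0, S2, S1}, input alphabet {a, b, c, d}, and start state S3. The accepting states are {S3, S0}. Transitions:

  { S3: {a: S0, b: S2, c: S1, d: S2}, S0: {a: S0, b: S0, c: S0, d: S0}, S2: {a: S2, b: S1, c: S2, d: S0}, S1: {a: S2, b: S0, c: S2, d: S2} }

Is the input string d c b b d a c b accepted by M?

start at S3
read 'd': S3 → S2
read 'c': S2 → S2
read 'b': S2 → S1
read 'b': S1 → S0
read 'd': S0 → S0
read 'a': S0 → S0
read 'c': S0 → S0
read 'b': S0 → S0
End state S0 is accepting.

Yes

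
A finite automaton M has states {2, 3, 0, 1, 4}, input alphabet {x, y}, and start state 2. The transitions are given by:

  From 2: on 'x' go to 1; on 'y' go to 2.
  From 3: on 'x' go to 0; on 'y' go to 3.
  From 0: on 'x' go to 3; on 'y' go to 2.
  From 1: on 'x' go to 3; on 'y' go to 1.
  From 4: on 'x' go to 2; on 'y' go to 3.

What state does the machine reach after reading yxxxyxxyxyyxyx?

3

Trace: 2 -y-> 2 -x-> 1 -x-> 3 -x-> 0 -y-> 2 -x-> 1 -x-> 3 -y-> 3 -x-> 0 -y-> 2 -y-> 2 -x-> 1 -y-> 1 -x-> 3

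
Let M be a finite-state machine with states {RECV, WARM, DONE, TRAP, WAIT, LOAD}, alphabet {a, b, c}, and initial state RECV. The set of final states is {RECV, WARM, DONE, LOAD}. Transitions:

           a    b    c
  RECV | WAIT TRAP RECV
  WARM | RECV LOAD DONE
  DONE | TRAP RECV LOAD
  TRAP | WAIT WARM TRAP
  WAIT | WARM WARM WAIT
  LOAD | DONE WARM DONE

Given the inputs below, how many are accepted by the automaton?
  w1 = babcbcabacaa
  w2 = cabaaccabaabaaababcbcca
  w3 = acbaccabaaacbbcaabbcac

w1: RECV → TRAP → WAIT → WARM → DONE → RECV → RECV → WAIT → WARM → RECV → RECV → WAIT → WARM  → end WARM, accepted
w2: RECV → RECV → WAIT → WARM → RECV → WAIT → WAIT → WAIT → WARM → LOAD → DONE → TRAP → WARM → RECV → WAIT → WARM → LOAD → DONE → RECV → RECV → TRAP → TRAP → TRAP → WAIT  → end WAIT, rejected
w3: RECV → WAIT → WAIT → WARM → RECV → RECV → RECV → WAIT → WARM → RECV → WAIT → WARM → DONE → RECV → TRAP → TRAP → WAIT → WARM → LOAD → WARM → DONE → TRAP → TRAP  → end TRAP, rejected

1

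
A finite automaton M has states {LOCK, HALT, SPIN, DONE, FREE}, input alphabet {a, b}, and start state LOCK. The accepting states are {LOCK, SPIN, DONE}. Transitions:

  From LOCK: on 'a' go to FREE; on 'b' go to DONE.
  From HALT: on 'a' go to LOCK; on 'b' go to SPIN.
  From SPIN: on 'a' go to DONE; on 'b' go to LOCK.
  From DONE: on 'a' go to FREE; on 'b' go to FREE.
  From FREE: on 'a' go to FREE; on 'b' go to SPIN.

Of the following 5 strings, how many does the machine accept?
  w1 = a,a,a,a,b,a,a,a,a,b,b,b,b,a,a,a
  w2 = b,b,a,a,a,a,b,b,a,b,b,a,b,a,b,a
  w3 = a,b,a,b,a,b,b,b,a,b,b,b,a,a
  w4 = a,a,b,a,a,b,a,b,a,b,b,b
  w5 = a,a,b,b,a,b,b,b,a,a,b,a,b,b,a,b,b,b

w1:
  start at LOCK
  read 'a': LOCK → FREE
  read 'a': FREE → FREE
  read 'a': FREE → FREE
  read 'a': FREE → FREE
  read 'b': FREE → SPIN
  read 'a': SPIN → DONE
  read 'a': DONE → FREE
  read 'a': FREE → FREE
  read 'a': FREE → FREE
  read 'b': FREE → SPIN
  read 'b': SPIN → LOCK
  read 'b': LOCK → DONE
  read 'b': DONE → FREE
  read 'a': FREE → FREE
  read 'a': FREE → FREE
  read 'a': FREE → FREE
  end FREE, rejected
w2:
  start at LOCK
  read 'b': LOCK → DONE
  read 'b': DONE → FREE
  read 'a': FREE → FREE
  read 'a': FREE → FREE
  read 'a': FREE → FREE
  read 'a': FREE → FREE
  read 'b': FREE → SPIN
  read 'b': SPIN → LOCK
  read 'a': LOCK → FREE
  read 'b': FREE → SPIN
  read 'b': SPIN → LOCK
  read 'a': LOCK → FREE
  read 'b': FREE → SPIN
  read 'a': SPIN → DONE
  read 'b': DONE → FREE
  read 'a': FREE → FREE
  end FREE, rejected
w3:
  start at LOCK
  read 'a': LOCK → FREE
  read 'b': FREE → SPIN
  read 'a': SPIN → DONE
  read 'b': DONE → FREE
  read 'a': FREE → FREE
  read 'b': FREE → SPIN
  read 'b': SPIN → LOCK
  read 'b': LOCK → DONE
  read 'a': DONE → FREE
  read 'b': FREE → SPIN
  read 'b': SPIN → LOCK
  read 'b': LOCK → DONE
  read 'a': DONE → FREE
  read 'a': FREE → FREE
  end FREE, rejected
w4:
  start at LOCK
  read 'a': LOCK → FREE
  read 'a': FREE → FREE
  read 'b': FREE → SPIN
  read 'a': SPIN → DONE
  read 'a': DONE → FREE
  read 'b': FREE → SPIN
  read 'a': SPIN → DONE
  read 'b': DONE → FREE
  read 'a': FREE → FREE
  read 'b': FREE → SPIN
  read 'b': SPIN → LOCK
  read 'b': LOCK → DONE
  end DONE, accepted
w5:
  start at LOCK
  read 'a': LOCK → FREE
  read 'a': FREE → FREE
  read 'b': FREE → SPIN
  read 'b': SPIN → LOCK
  read 'a': LOCK → FREE
  read 'b': FREE → SPIN
  read 'b': SPIN → LOCK
  read 'b': LOCK → DONE
  read 'a': DONE → FREE
  read 'a': FREE → FREE
  read 'b': FREE → SPIN
  read 'a': SPIN → DONE
  read 'b': DONE → FREE
  read 'b': FREE → SPIN
  read 'a': SPIN → DONE
  read 'b': DONE → FREE
  read 'b': FREE → SPIN
  read 'b': SPIN → LOCK
  end LOCK, accepted

2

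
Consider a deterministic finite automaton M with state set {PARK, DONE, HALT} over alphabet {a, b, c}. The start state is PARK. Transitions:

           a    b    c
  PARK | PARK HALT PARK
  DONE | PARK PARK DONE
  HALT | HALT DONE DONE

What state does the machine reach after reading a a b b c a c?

PARK → PARK → PARK → HALT → DONE → DONE → PARK → PARK

PARK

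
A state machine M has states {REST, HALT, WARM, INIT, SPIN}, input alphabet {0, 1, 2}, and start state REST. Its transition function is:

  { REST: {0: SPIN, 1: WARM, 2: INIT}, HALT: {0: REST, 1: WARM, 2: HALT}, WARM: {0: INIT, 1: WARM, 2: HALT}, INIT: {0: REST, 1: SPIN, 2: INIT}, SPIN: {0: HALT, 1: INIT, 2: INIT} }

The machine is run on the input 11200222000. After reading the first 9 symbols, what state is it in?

REST

Trace: REST -1-> WARM -1-> WARM -2-> HALT -0-> REST -0-> SPIN -2-> INIT -2-> INIT -2-> INIT -0-> REST
After 9 symbols: REST.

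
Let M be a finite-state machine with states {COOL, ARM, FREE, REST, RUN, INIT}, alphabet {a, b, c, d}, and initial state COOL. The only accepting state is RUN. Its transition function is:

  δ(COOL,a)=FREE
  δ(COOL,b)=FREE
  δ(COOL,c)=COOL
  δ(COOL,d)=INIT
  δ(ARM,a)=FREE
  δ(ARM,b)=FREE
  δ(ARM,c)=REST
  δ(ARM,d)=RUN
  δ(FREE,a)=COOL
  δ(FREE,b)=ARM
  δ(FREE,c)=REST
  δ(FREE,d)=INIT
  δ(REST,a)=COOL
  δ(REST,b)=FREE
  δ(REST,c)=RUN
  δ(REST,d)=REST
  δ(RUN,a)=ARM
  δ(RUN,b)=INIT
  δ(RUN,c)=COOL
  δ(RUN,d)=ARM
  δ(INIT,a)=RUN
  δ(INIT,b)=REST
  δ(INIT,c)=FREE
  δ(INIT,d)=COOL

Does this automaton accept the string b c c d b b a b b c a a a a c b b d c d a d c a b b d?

Yes

Trace: COOL -b-> FREE -c-> REST -c-> RUN -d-> ARM -b-> FREE -b-> ARM -a-> FREE -b-> ARM -b-> FREE -c-> REST -a-> COOL -a-> FREE -a-> COOL -a-> FREE -c-> REST -b-> FREE -b-> ARM -d-> RUN -c-> COOL -d-> INIT -a-> RUN -d-> ARM -c-> REST -a-> COOL -b-> FREE -b-> ARM -d-> RUN
End state RUN is accepting.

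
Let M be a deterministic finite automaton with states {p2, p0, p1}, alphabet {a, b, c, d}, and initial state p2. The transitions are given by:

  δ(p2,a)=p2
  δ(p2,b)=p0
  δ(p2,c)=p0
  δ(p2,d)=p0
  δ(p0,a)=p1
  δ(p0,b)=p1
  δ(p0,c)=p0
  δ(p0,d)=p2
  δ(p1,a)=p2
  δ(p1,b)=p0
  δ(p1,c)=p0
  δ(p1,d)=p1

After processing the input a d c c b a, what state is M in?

p2 → p2 → p0 → p0 → p0 → p1 → p2

p2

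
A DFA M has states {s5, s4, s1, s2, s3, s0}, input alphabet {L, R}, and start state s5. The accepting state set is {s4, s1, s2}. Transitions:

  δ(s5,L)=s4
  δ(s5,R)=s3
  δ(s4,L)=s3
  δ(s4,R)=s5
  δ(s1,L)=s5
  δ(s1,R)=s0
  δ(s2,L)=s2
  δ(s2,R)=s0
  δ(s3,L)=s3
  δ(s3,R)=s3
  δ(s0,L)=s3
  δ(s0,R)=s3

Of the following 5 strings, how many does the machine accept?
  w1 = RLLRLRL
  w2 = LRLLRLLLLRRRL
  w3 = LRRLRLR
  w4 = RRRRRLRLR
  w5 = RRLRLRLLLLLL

0

w1: s5 → s3 → s3 → s3 → s3 → s3 → s3 → s3  → end s3, rejected
w2: s5 → s4 → s5 → s4 → s3 → s3 → s3 → s3 → s3 → s3 → s3 → s3 → s3 → s3  → end s3, rejected
w3: s5 → s4 → s5 → s3 → s3 → s3 → s3 → s3  → end s3, rejected
w4: s5 → s3 → s3 → s3 → s3 → s3 → s3 → s3 → s3 → s3  → end s3, rejected
w5: s5 → s3 → s3 → s3 → s3 → s3 → s3 → s3 → s3 → s3 → s3 → s3 → s3  → end s3, rejected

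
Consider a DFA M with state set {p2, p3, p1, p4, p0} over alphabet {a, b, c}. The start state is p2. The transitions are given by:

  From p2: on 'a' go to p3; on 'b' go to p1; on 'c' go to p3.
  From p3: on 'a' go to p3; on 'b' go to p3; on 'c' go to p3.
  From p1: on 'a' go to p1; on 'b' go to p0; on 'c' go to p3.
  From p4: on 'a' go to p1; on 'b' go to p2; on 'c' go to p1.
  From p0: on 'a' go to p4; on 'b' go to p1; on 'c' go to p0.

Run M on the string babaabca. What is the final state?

p4

Trace: p2 -b-> p1 -a-> p1 -b-> p0 -a-> p4 -a-> p1 -b-> p0 -c-> p0 -a-> p4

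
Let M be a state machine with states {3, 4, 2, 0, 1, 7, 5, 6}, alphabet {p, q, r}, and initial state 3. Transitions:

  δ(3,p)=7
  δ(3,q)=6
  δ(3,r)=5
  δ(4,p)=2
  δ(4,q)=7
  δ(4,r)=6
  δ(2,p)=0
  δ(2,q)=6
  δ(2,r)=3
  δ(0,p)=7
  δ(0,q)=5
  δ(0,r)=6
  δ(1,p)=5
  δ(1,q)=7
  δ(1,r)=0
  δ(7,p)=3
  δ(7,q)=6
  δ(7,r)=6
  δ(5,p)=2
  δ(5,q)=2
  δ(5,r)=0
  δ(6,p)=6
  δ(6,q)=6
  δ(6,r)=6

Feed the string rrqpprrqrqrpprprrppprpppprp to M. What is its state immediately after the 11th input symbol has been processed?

6

3 → 5 → 0 → 5 → 2 → 0 → 6 → 6 → 6 → 6 → 6 → 6
After 11 symbols: 6.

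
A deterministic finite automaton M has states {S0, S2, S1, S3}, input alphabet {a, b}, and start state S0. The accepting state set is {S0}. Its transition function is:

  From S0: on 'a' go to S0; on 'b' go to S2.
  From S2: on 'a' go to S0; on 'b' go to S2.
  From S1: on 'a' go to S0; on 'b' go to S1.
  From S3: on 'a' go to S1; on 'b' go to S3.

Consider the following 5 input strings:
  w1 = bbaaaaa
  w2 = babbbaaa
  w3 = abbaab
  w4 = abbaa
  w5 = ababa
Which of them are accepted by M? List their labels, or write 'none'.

w1, w2, w4, w5

w1:
  start at S0
  read 'b': S0 → S2
  read 'b': S2 → S2
  read 'a': S2 → S0
  read 'a': S0 → S0
  read 'a': S0 → S0
  read 'a': S0 → S0
  read 'a': S0 → S0
  end S0, accepted
w2:
  start at S0
  read 'b': S0 → S2
  read 'a': S2 → S0
  read 'b': S0 → S2
  read 'b': S2 → S2
  read 'b': S2 → S2
  read 'a': S2 → S0
  read 'a': S0 → S0
  read 'a': S0 → S0
  end S0, accepted
w3:
  start at S0
  read 'a': S0 → S0
  read 'b': S0 → S2
  read 'b': S2 → S2
  read 'a': S2 → S0
  read 'a': S0 → S0
  read 'b': S0 → S2
  end S2, rejected
w4:
  start at S0
  read 'a': S0 → S0
  read 'b': S0 → S2
  read 'b': S2 → S2
  read 'a': S2 → S0
  read 'a': S0 → S0
  end S0, accepted
w5:
  start at S0
  read 'a': S0 → S0
  read 'b': S0 → S2
  read 'a': S2 → S0
  read 'b': S0 → S2
  read 'a': S2 → S0
  end S0, accepted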